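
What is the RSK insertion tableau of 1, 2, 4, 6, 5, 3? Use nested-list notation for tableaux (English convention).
P = [[1, 2, 3, 5], [4], [6]]

Insert 1: appended to row 1. P = [[1]].
Insert 2: appended to row 1. P = [[1, 2]].
Insert 4: appended to row 1. P = [[1, 2, 4]].
Insert 6: appended to row 1. P = [[1, 2, 4, 6]].
Insert 5: 5 bumps 6 from row 1; 6 starts row 2. P = [[1, 2, 4, 5], [6]].
Insert 3: 3 bumps 4 from row 1; 4 bumps 6 from row 2; 6 starts row 3. P = [[1, 2, 3, 5], [4], [6]].

So P = [[1, 2, 3, 5], [4], [6]].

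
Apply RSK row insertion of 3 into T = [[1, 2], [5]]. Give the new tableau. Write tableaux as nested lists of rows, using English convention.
[[1, 2, 3], [5]]

3 is larger than every entry of row 1, so it is appended to row 1. The new tableau is [[1, 2, 3], [5]].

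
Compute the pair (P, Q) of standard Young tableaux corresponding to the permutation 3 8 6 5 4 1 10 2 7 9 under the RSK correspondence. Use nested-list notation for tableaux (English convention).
Insert each entry of the permutation into P by Schensted row insertion, recording in Q the position of each new cell.

Insert 3: appended to row 1. P = [[3]], Q = [[1]].
Insert 8: appended to row 1. P = [[3, 8]], Q = [[1, 2]].
Insert 6: 6 bumps 8 from row 1; 8 starts row 2. P = [[3, 6], [8]], Q = [[1, 2], [3]].
Insert 5: 5 bumps 6 from row 1; 6 bumps 8 from row 2; 8 starts row 3. P = [[3, 5], [6], [8]], Q = [[1, 2], [3], [4]].
Insert 4: 4 bumps 5 from row 1; 5 bumps 6 from row 2; 6 bumps 8 from row 3; 8 starts row 4. P = [[3, 4], [5], [6], [8]], Q = [[1, 2], [3], [4], [5]].
Insert 1: 1 bumps 3 from row 1; 3 bumps 5 from row 2; 5 bumps 6 from row 3; 6 bumps 8 from row 4; 8 starts row 5. P = [[1, 4], [3], [5], [6], [8]], Q = [[1, 2], [3], [4], [5], [6]].
Insert 10: appended to row 1. P = [[1, 4, 10], [3], [5], [6], [8]], Q = [[1, 2, 7], [3], [4], [5], [6]].
Insert 2: 2 bumps 4 from row 1; 4 appends to row 2. P = [[1, 2, 10], [3, 4], [5], [6], [8]], Q = [[1, 2, 7], [3, 8], [4], [5], [6]].
Insert 7: 7 bumps 10 from row 1; 10 appends to row 2. P = [[1, 2, 7], [3, 4, 10], [5], [6], [8]], Q = [[1, 2, 7], [3, 8, 9], [4], [5], [6]].
Insert 9: appended to row 1. P = [[1, 2, 7, 9], [3, 4, 10], [5], [6], [8]], Q = [[1, 2, 7, 10], [3, 8, 9], [4], [5], [6]].

So P = [[1, 2, 7, 9], [3, 4, 10], [5], [6], [8]], Q = [[1, 2, 7, 10], [3, 8, 9], [4], [5], [6]].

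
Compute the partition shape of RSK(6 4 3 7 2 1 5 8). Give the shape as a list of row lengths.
[3, 2, 1, 1, 1]

Row-insert each entry into an empty tableau.

After inserting 6: P = [[6]].
After inserting 4: P = [[4], [6]].
After inserting 3: P = [[3], [4], [6]].
After inserting 7: P = [[3, 7], [4], [6]].
After inserting 2: P = [[2, 7], [3], [4], [6]].
After inserting 1: P = [[1, 7], [2], [3], [4], [6]].
After inserting 5: P = [[1, 5], [2, 7], [3], [4], [6]].
After inserting 8: P = [[1, 5, 8], [2, 7], [3], [4], [6]].

The final insertion tableau P = [[1, 5, 8], [2, 7], [3], [4], [6]] has shape [3, 2, 1, 1, 1].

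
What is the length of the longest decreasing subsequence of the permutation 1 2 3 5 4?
2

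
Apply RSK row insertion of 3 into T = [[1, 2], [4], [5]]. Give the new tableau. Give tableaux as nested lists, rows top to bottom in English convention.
[[1, 2, 3], [4], [5]]

3 is larger than every entry of row 1, so it is appended to row 1. The new tableau is [[1, 2, 3], [4], [5]].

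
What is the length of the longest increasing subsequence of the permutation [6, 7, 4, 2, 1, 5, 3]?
2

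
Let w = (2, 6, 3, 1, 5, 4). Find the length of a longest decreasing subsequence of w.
3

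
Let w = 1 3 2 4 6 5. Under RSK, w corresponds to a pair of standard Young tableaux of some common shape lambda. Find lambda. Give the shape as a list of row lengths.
Row-insert each entry into an empty tableau.

After inserting 1: P = [[1]].
After inserting 3: P = [[1, 3]].
After inserting 2: P = [[1, 2], [3]].
After inserting 4: P = [[1, 2, 4], [3]].
After inserting 6: P = [[1, 2, 4, 6], [3]].
After inserting 5: P = [[1, 2, 4, 5], [3, 6]].

The final insertion tableau P = [[1, 2, 4, 5], [3, 6]] has shape [4, 2].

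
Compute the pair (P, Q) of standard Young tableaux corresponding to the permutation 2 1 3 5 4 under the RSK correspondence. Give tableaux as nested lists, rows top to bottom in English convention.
P = [[1, 3, 4], [2, 5]], Q = [[1, 3, 4], [2, 5]]

Insert each entry of the permutation into P by Schensted row insertion, recording in Q the position of each new cell.

Insert 2: appended to row 1. P = [[2]].
Insert 1: 1 bumps 2 from row 1; 2 starts row 2. P = [[1], [2]].
Insert 3: appended to row 1. P = [[1, 3], [2]].
Insert 5: appended to row 1. P = [[1, 3, 5], [2]].
Insert 4: 4 bumps 5 from row 1; 5 appends to row 2. P = [[1, 3, 4], [2, 5]].

So P = [[1, 3, 4], [2, 5]], Q = [[1, 3, 4], [2, 5]].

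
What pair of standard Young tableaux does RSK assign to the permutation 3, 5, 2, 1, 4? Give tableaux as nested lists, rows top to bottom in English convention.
Insert each entry of the permutation into P by Schensted row insertion, recording in Q the position of each new cell.

Insert 3: appended to row 1. P = [[3]].
Insert 5: appended to row 1. P = [[3, 5]].
Insert 2: 2 bumps 3 from row 1; 3 starts row 2. P = [[2, 5], [3]].
Insert 1: 1 bumps 2 from row 1; 2 bumps 3 from row 2; 3 starts row 3. P = [[1, 5], [2], [3]].
Insert 4: 4 bumps 5 from row 1; 5 appends to row 2. P = [[1, 4], [2, 5], [3]].

So P = [[1, 4], [2, 5], [3]], Q = [[1, 2], [3, 5], [4]].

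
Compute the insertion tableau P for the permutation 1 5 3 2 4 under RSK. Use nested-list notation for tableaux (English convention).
P = [[1, 2, 4], [3], [5]]

Insert 1: appended to row 1. P = [[1]].
Insert 5: appended to row 1. P = [[1, 5]].
Insert 3: 3 bumps 5 from row 1; 5 starts row 2. P = [[1, 3], [5]].
Insert 2: 2 bumps 3 from row 1; 3 bumps 5 from row 2; 5 starts row 3. P = [[1, 2], [3], [5]].
Insert 4: appended to row 1. P = [[1, 2, 4], [3], [5]].

So P = [[1, 2, 4], [3], [5]].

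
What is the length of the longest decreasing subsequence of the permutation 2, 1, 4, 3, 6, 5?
2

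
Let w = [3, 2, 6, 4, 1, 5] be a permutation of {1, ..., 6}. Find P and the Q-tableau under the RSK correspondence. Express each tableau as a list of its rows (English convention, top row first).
Insert each entry of the permutation into P by Schensted row insertion, recording in Q the position of each new cell.

Insert 3: appended to row 1. P = [[3]], Q = [[1]].
Insert 2: 2 bumps 3 from row 1; 3 starts row 2. P = [[2], [3]], Q = [[1], [2]].
Insert 6: appended to row 1. P = [[2, 6], [3]], Q = [[1, 3], [2]].
Insert 4: 4 bumps 6 from row 1; 6 appends to row 2. P = [[2, 4], [3, 6]], Q = [[1, 3], [2, 4]].
Insert 1: 1 bumps 2 from row 1; 2 bumps 3 from row 2; 3 starts row 3. P = [[1, 4], [2, 6], [3]], Q = [[1, 3], [2, 4], [5]].
Insert 5: appended to row 1. P = [[1, 4, 5], [2, 6], [3]], Q = [[1, 3, 6], [2, 4], [5]].

So P = [[1, 4, 5], [2, 6], [3]], Q = [[1, 3, 6], [2, 4], [5]].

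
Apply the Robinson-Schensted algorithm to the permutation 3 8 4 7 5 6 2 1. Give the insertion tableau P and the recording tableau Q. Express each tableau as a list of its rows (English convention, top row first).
P = [[1, 4, 5, 6], [2], [3], [7], [8]], Q = [[1, 2, 4, 6], [3], [5], [7], [8]]

Insert each entry of the permutation into P by Schensted row insertion, recording in Q the position of each new cell.

Insert 3: appended to row 1. P = [[3]].
Insert 8: appended to row 1. P = [[3, 8]].
Insert 4: 4 bumps 8 from row 1; 8 starts row 2. P = [[3, 4], [8]].
Insert 7: appended to row 1. P = [[3, 4, 7], [8]].
Insert 5: 5 bumps 7 from row 1; 7 bumps 8 from row 2; 8 starts row 3. P = [[3, 4, 5], [7], [8]].
Insert 6: appended to row 1. P = [[3, 4, 5, 6], [7], [8]].
Insert 2: 2 bumps 3 from row 1; 3 bumps 7 from row 2; 7 bumps 8 from row 3; 8 starts row 4. P = [[2, 4, 5, 6], [3], [7], [8]].
Insert 1: 1 bumps 2 from row 1; 2 bumps 3 from row 2; 3 bumps 7 from row 3; 7 bumps 8 from row 4; 8 starts row 5. P = [[1, 4, 5, 6], [2], [3], [7], [8]].

So P = [[1, 4, 5, 6], [2], [3], [7], [8]], Q = [[1, 2, 4, 6], [3], [5], [7], [8]].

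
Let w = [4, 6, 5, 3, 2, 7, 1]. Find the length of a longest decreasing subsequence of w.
5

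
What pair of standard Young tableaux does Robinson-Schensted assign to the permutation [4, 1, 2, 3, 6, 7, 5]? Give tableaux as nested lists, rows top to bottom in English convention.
Insert each entry of the permutation into P by Schensted row insertion, recording in Q the position of each new cell.

Insert 4: appended to row 1. P = [[4]].
Insert 1: 1 bumps 4 from row 1; 4 starts row 2. P = [[1], [4]].
Insert 2: appended to row 1. P = [[1, 2], [4]].
Insert 3: appended to row 1. P = [[1, 2, 3], [4]].
Insert 6: appended to row 1. P = [[1, 2, 3, 6], [4]].
Insert 7: appended to row 1. P = [[1, 2, 3, 6, 7], [4]].
Insert 5: 5 bumps 6 from row 1; 6 appends to row 2. P = [[1, 2, 3, 5, 7], [4, 6]].

So P = [[1, 2, 3, 5, 7], [4, 6]], Q = [[1, 3, 4, 5, 6], [2, 7]].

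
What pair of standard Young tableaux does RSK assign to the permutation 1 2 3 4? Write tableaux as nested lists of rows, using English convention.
P = [[1, 2, 3, 4]], Q = [[1, 2, 3, 4]]

Insert each entry of the permutation into P by Schensted row insertion, recording in Q the position of each new cell.

Insert 1: appended to row 1. P = [[1]].
Insert 2: appended to row 1. P = [[1, 2]].
Insert 3: appended to row 1. P = [[1, 2, 3]].
Insert 4: appended to row 1. P = [[1, 2, 3, 4]].

So P = [[1, 2, 3, 4]], Q = [[1, 2, 3, 4]].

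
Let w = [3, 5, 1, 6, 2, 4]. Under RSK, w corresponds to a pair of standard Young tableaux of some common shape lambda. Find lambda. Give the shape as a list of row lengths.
Row-insert each entry into an empty tableau.

After inserting 3: P = [[3]].
After inserting 5: P = [[3, 5]].
After inserting 1: P = [[1, 5], [3]].
After inserting 6: P = [[1, 5, 6], [3]].
After inserting 2: P = [[1, 2, 6], [3, 5]].
After inserting 4: P = [[1, 2, 4], [3, 5, 6]].

The final insertion tableau P = [[1, 2, 4], [3, 5, 6]] has shape [3, 3].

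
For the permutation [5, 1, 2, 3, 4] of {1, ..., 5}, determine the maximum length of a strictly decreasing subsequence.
2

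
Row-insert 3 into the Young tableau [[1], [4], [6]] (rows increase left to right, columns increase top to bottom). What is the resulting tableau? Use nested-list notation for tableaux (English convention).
3 is larger than every entry of row 1, so it is appended to row 1. The new tableau is [[1, 3], [4], [6]].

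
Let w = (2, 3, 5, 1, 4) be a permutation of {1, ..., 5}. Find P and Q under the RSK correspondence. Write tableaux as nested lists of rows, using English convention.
Insert each entry of the permutation into P by Schensted row insertion, recording in Q the position of each new cell.

After inserting 2: P = [[2]].
After inserting 3: P = [[2, 3]].
After inserting 5: P = [[2, 3, 5]].
After inserting 1: P = [[1, 3, 5], [2]].
After inserting 4: P = [[1, 3, 4], [2, 5]].

So P = [[1, 3, 4], [2, 5]], Q = [[1, 2, 3], [4, 5]].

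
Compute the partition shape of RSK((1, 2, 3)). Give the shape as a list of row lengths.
[3]

Row-insert each entry into an empty tableau.

After inserting 1: P = [[1]].
After inserting 2: P = [[1, 2]].
After inserting 3: P = [[1, 2, 3]].

The final insertion tableau P = [[1, 2, 3]] has shape [3].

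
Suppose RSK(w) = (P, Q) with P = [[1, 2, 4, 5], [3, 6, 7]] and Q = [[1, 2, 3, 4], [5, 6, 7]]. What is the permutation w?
1 3 6 7 2 4 5

Reverse RSK: for i = n, n-1, ..., 1, locate i in Q, remove the corresponding corner cell from P, and reverse-bump its entry up through P; the value ejected from row 1 is w(i).

So w = 1 3 6 7 2 4 5.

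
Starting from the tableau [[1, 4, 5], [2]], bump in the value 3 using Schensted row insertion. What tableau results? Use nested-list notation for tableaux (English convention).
[[1, 3, 5], [2, 4]]

In row 1, 3 replaces 4 (the leftmost entry greater than 3); 4 is bumped to row 2. 4 is appended to row 2. The new tableau is [[1, 3, 5], [2, 4]].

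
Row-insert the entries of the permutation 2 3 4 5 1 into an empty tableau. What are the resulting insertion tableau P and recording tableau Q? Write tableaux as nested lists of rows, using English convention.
Insert each entry of the permutation into P by Schensted row insertion, recording in Q the position of each new cell.

Insert 2: appended to row 1. P = [[2]].
Insert 3: appended to row 1. P = [[2, 3]].
Insert 4: appended to row 1. P = [[2, 3, 4]].
Insert 5: appended to row 1. P = [[2, 3, 4, 5]].
Insert 1: 1 bumps 2 from row 1; 2 starts row 2. P = [[1, 3, 4, 5], [2]].

So P = [[1, 3, 4, 5], [2]], Q = [[1, 2, 3, 4], [5]].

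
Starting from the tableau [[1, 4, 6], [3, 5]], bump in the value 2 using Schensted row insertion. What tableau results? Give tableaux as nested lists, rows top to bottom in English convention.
[[1, 2, 6], [3, 4], [5]]

In row 1, 2 replaces 4 (the leftmost entry greater than 2); 4 is bumped to row 2. In row 2, 4 replaces 5 (the leftmost entry greater than 4); 5 is bumped to row 3. 5 starts a new row 3. The new tableau is [[1, 2, 6], [3, 4], [5]].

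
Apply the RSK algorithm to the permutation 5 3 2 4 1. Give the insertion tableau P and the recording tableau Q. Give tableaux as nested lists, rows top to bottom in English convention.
P = [[1, 4], [2], [3], [5]], Q = [[1, 4], [2], [3], [5]]

Insert each entry of the permutation into P by Schensted row insertion, recording in Q the position of each new cell.

Insert 5: appended to row 1. P = [[5]].
Insert 3: 3 bumps 5 from row 1; 5 starts row 2. P = [[3], [5]].
Insert 2: 2 bumps 3 from row 1; 3 bumps 5 from row 2; 5 starts row 3. P = [[2], [3], [5]].
Insert 4: appended to row 1. P = [[2, 4], [3], [5]].
Insert 1: 1 bumps 2 from row 1; 2 bumps 3 from row 2; 3 bumps 5 from row 3; 5 starts row 4. P = [[1, 4], [2], [3], [5]].

So P = [[1, 4], [2], [3], [5]], Q = [[1, 4], [2], [3], [5]].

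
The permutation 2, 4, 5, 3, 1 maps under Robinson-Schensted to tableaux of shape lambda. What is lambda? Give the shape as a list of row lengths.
[3, 1, 1]

Row-insert each entry into an empty tableau.

After inserting 2: P = [[2]].
After inserting 4: P = [[2, 4]].
After inserting 5: P = [[2, 4, 5]].
After inserting 3: P = [[2, 3, 5], [4]].
After inserting 1: P = [[1, 3, 5], [2], [4]].

The final insertion tableau P = [[1, 3, 5], [2], [4]] has shape [3, 1, 1].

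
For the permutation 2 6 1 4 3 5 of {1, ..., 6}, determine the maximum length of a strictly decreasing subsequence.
3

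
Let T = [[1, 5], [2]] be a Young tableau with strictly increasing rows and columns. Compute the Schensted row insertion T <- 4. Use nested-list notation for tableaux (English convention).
In row 1, 4 replaces 5 (the leftmost entry greater than 4); 5 is bumped to row 2. 5 is appended to row 2. The new tableau is [[1, 4], [2, 5]].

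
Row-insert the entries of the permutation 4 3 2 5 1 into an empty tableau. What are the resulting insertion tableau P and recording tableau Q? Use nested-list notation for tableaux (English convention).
P = [[1, 5], [2], [3], [4]], Q = [[1, 4], [2], [3], [5]]

Insert each entry of the permutation into P by Schensted row insertion, recording in Q the position of each new cell.

Insert 4: appended to row 1. P = [[4]], Q = [[1]].
Insert 3: 3 bumps 4 from row 1; 4 starts row 2. P = [[3], [4]], Q = [[1], [2]].
Insert 2: 2 bumps 3 from row 1; 3 bumps 4 from row 2; 4 starts row 3. P = [[2], [3], [4]], Q = [[1], [2], [3]].
Insert 5: appended to row 1. P = [[2, 5], [3], [4]], Q = [[1, 4], [2], [3]].
Insert 1: 1 bumps 2 from row 1; 2 bumps 3 from row 2; 3 bumps 4 from row 3; 4 starts row 4. P = [[1, 5], [2], [3], [4]], Q = [[1, 4], [2], [3], [5]].

So P = [[1, 5], [2], [3], [4]], Q = [[1, 4], [2], [3], [5]].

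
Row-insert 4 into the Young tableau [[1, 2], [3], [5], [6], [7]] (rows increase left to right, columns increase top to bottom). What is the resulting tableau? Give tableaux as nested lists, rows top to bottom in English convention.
[[1, 2, 4], [3], [5], [6], [7]]

4 is larger than every entry of row 1, so it is appended to row 1. The new tableau is [[1, 2, 4], [3], [5], [6], [7]].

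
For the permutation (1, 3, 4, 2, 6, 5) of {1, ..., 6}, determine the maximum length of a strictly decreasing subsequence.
2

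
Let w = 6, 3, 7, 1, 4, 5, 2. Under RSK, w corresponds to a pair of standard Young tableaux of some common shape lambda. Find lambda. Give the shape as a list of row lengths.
[3, 2, 2]

Row-insert each entry into an empty tableau.

After inserting 6: P = [[6]].
After inserting 3: P = [[3], [6]].
After inserting 7: P = [[3, 7], [6]].
After inserting 1: P = [[1, 7], [3], [6]].
After inserting 4: P = [[1, 4], [3, 7], [6]].
After inserting 5: P = [[1, 4, 5], [3, 7], [6]].
After inserting 2: P = [[1, 2, 5], [3, 4], [6, 7]].

The final insertion tableau P = [[1, 2, 5], [3, 4], [6, 7]] has shape [3, 2, 2].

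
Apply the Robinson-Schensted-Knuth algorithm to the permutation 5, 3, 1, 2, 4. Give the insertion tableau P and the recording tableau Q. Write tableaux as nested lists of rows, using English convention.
Insert each entry of the permutation into P by Schensted row insertion, recording in Q the position of each new cell.

Insert 5: appended to row 1. P = [[5]].
Insert 3: 3 bumps 5 from row 1; 5 starts row 2. P = [[3], [5]].
Insert 1: 1 bumps 3 from row 1; 3 bumps 5 from row 2; 5 starts row 3. P = [[1], [3], [5]].
Insert 2: appended to row 1. P = [[1, 2], [3], [5]].
Insert 4: appended to row 1. P = [[1, 2, 4], [3], [5]].

So P = [[1, 2, 4], [3], [5]], Q = [[1, 4, 5], [2], [3]].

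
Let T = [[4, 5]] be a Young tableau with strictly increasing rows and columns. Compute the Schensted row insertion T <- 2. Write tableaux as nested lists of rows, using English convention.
[[2, 5], [4]]

In row 1, 2 replaces 4 (the leftmost entry greater than 2); 4 is bumped to row 2. 4 starts a new row 2. The new tableau is [[2, 5], [4]].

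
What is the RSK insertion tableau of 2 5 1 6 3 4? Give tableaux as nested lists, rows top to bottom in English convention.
P = [[1, 3, 4], [2, 5, 6]]

After inserting 2: P = [[2]].
After inserting 5: P = [[2, 5]].
After inserting 1: P = [[1, 5], [2]].
After inserting 6: P = [[1, 5, 6], [2]].
After inserting 3: P = [[1, 3, 6], [2, 5]].
After inserting 4: P = [[1, 3, 4], [2, 5, 6]].

So P = [[1, 3, 4], [2, 5, 6]].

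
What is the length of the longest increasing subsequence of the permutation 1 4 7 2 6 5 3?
3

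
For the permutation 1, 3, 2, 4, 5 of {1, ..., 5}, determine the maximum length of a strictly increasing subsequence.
4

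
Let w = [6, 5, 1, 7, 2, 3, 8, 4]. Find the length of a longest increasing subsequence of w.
4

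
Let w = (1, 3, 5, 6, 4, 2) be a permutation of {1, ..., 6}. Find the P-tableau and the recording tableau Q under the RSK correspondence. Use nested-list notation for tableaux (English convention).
P = [[1, 2, 4, 6], [3], [5]], Q = [[1, 2, 3, 4], [5], [6]]

Insert each entry of the permutation into P by Schensted row insertion, recording in Q the position of each new cell.

After inserting 1: P = [[1]].
After inserting 3: P = [[1, 3]].
After inserting 5: P = [[1, 3, 5]].
After inserting 6: P = [[1, 3, 5, 6]].
After inserting 4: P = [[1, 3, 4, 6], [5]].
After inserting 2: P = [[1, 2, 4, 6], [3], [5]].

So P = [[1, 2, 4, 6], [3], [5]], Q = [[1, 2, 3, 4], [5], [6]].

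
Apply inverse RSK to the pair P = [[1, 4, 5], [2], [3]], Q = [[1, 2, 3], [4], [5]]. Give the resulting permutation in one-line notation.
3 4 5 2 1

Reverse the RSK construction: for i from n down to 1, find the cell of Q containing i, remove the entry at that cell from P, and reverse-bump it up through P; the value ejected from row 1 is w(i).

Step i=5: Q has 5 at row 3, column 1; remove 3 from row 3 of P and reverse-bump: 3 enters row 2 and ejects 2; 2 enters row 1 and ejects 1. So w(5) = 1. P is now [[2, 4, 5], [3]].
Step i=4: Q has 4 at row 2, column 1; remove 3 from row 2 of P and reverse-bump: 3 enters row 1 and ejects 2. So w(4) = 2. P is now [[3, 4, 5]].
Step i=3: Q has 3 at row 1, column 3; remove that cell from P, ejecting 5. So w(3) = 5. P is now [[3, 4]].
Step i=2: Q has 2 at row 1, column 2; remove that cell from P, ejecting 4. So w(2) = 4. P is now [[3]].
Step i=1: Q has 1 at row 1, column 1; remove that cell from P, ejecting 3. So w(1) = 3. P is now [].

So w = 3 4 5 2 1.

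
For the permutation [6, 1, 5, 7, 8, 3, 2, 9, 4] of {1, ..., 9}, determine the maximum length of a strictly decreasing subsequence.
4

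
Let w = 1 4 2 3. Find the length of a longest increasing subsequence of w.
3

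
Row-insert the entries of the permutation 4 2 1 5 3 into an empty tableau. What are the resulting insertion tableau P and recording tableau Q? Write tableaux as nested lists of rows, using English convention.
P = [[1, 3], [2, 5], [4]], Q = [[1, 4], [2, 5], [3]]

Insert each entry of the permutation into P by Schensted row insertion, recording in Q the position of each new cell.

Insert 4: appended to row 1. P = [[4]], Q = [[1]].
Insert 2: 2 bumps 4 from row 1; 4 starts row 2. P = [[2], [4]], Q = [[1], [2]].
Insert 1: 1 bumps 2 from row 1; 2 bumps 4 from row 2; 4 starts row 3. P = [[1], [2], [4]], Q = [[1], [2], [3]].
Insert 5: appended to row 1. P = [[1, 5], [2], [4]], Q = [[1, 4], [2], [3]].
Insert 3: 3 bumps 5 from row 1; 5 appends to row 2. P = [[1, 3], [2, 5], [4]], Q = [[1, 4], [2, 5], [3]].

So P = [[1, 3], [2, 5], [4]], Q = [[1, 4], [2, 5], [3]].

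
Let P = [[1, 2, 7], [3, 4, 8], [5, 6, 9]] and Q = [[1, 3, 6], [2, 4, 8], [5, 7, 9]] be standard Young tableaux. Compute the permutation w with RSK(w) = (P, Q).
5 3 6 4 1 9 2 8 7

Reverse the RSK construction: for i from n down to 1, find the cell of Q containing i, remove the entry at that cell from P, and reverse-bump it up through P; the value ejected from row 1 is w(i).

Step i=9: Q has 9 at row 3, column 3; remove 9 from row 3 of P and reverse-bump: 9 enters row 2 and ejects 8; 8 enters row 1 and ejects 7. So w(9) = 7. P is now [[1, 2, 8], [3, 4, 9], [5, 6]].
Step i=8: Q has 8 at row 2, column 3; remove 9 from row 2 of P and reverse-bump: 9 enters row 1 and ejects 8. So w(8) = 8. P is now [[1, 2, 9], [3, 4], [5, 6]].
Step i=7: Q has 7 at row 3, column 2; remove 6 from row 3 of P and reverse-bump: 6 enters row 2 and ejects 4; 4 enters row 1 and ejects 2. So w(7) = 2. P is now [[1, 4, 9], [3, 6], [5]].
Step i=6: Q has 6 at row 1, column 3; remove that cell from P, ejecting 9. So w(6) = 9. P is now [[1, 4], [3, 6], [5]].
Step i=5: Q has 5 at row 3, column 1; remove 5 from row 3 of P and reverse-bump: 5 enters row 2 and ejects 3; 3 enters row 1 and ejects 1. So w(5) = 1. P is now [[3, 4], [5, 6]].
Step i=4: Q has 4 at row 2, column 2; remove 6 from row 2 of P and reverse-bump: 6 enters row 1 and ejects 4. So w(4) = 4. P is now [[3, 6], [5]].
Step i=3: Q has 3 at row 1, column 2; remove that cell from P, ejecting 6. So w(3) = 6. P is now [[3], [5]].
Step i=2: Q has 2 at row 2, column 1; remove 5 from row 2 of P and reverse-bump: 5 enters row 1 and ejects 3. So w(2) = 3. P is now [[5]].
Step i=1: Q has 1 at row 1, column 1; remove that cell from P, ejecting 5. So w(1) = 5. P is now [].

So w = 5 3 6 4 1 9 2 8 7.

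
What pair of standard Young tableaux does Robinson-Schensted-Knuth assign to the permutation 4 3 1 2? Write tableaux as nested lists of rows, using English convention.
Insert each entry of the permutation into P by Schensted row insertion, recording in Q the position of each new cell.

Insert 4: appended to row 1. P = [[4]].
Insert 3: 3 bumps 4 from row 1; 4 starts row 2. P = [[3], [4]].
Insert 1: 1 bumps 3 from row 1; 3 bumps 4 from row 2; 4 starts row 3. P = [[1], [3], [4]].
Insert 2: appended to row 1. P = [[1, 2], [3], [4]].

So P = [[1, 2], [3], [4]], Q = [[1, 4], [2], [3]].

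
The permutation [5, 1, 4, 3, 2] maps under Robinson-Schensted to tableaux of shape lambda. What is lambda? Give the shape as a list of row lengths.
Row-insert each entry into an empty tableau.

After inserting 5: P = [[5]].
After inserting 1: P = [[1], [5]].
After inserting 4: P = [[1, 4], [5]].
After inserting 3: P = [[1, 3], [4], [5]].
After inserting 2: P = [[1, 2], [3], [4], [5]].

The final insertion tableau P = [[1, 2], [3], [4], [5]] has shape [2, 1, 1, 1].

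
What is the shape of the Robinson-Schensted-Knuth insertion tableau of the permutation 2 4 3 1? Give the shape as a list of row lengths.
RSK row insertion gives P = [[1, 3], [2], [4]], which has shape [2, 1, 1].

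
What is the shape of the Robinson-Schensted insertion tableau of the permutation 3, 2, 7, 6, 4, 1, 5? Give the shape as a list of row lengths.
[3, 2, 1, 1]

Row-insert each entry into an empty tableau.

After inserting 3: P = [[3]].
After inserting 2: P = [[2], [3]].
After inserting 7: P = [[2, 7], [3]].
After inserting 6: P = [[2, 6], [3, 7]].
After inserting 4: P = [[2, 4], [3, 6], [7]].
After inserting 1: P = [[1, 4], [2, 6], [3], [7]].
After inserting 5: P = [[1, 4, 5], [2, 6], [3], [7]].

The final insertion tableau P = [[1, 4, 5], [2, 6], [3], [7]] has shape [3, 2, 1, 1].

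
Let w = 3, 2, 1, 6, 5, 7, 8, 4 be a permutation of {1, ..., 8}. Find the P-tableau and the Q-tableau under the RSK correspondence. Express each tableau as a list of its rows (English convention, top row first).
P = [[1, 4, 7, 8], [2, 5], [3, 6]], Q = [[1, 4, 6, 7], [2, 5], [3, 8]]

Insert each entry of the permutation into P by Schensted row insertion, recording in Q the position of each new cell.

Insert 3: appended to row 1. P = [[3]].
Insert 2: 2 bumps 3 from row 1; 3 starts row 2. P = [[2], [3]].
Insert 1: 1 bumps 2 from row 1; 2 bumps 3 from row 2; 3 starts row 3. P = [[1], [2], [3]].
Insert 6: appended to row 1. P = [[1, 6], [2], [3]].
Insert 5: 5 bumps 6 from row 1; 6 appends to row 2. P = [[1, 5], [2, 6], [3]].
Insert 7: appended to row 1. P = [[1, 5, 7], [2, 6], [3]].
Insert 8: appended to row 1. P = [[1, 5, 7, 8], [2, 6], [3]].
Insert 4: 4 bumps 5 from row 1; 5 bumps 6 from row 2; 6 appends to row 3. P = [[1, 4, 7, 8], [2, 5], [3, 6]].

So P = [[1, 4, 7, 8], [2, 5], [3, 6]], Q = [[1, 4, 6, 7], [2, 5], [3, 8]].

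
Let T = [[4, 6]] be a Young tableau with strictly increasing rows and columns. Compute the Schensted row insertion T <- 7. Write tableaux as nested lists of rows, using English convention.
[[4, 6, 7]]

7 is larger than every entry of row 1, so it is appended to row 1. The new tableau is [[4, 6, 7]].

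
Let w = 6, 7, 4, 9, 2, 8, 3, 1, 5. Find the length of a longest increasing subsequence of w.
3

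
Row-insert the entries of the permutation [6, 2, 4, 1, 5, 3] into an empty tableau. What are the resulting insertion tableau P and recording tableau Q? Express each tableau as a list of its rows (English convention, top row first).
Insert each entry of the permutation into P by Schensted row insertion, recording in Q the position of each new cell.

Insert 6: appended to row 1. P = [[6]].
Insert 2: 2 bumps 6 from row 1; 6 starts row 2. P = [[2], [6]].
Insert 4: appended to row 1. P = [[2, 4], [6]].
Insert 1: 1 bumps 2 from row 1; 2 bumps 6 from row 2; 6 starts row 3. P = [[1, 4], [2], [6]].
Insert 5: appended to row 1. P = [[1, 4, 5], [2], [6]].
Insert 3: 3 bumps 4 from row 1; 4 appends to row 2. P = [[1, 3, 5], [2, 4], [6]].

So P = [[1, 3, 5], [2, 4], [6]], Q = [[1, 3, 5], [2, 6], [4]].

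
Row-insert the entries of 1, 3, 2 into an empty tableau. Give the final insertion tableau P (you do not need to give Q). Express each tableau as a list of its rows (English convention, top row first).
Insert 1: appended to row 1. P = [[1]].
Insert 3: appended to row 1. P = [[1, 3]].
Insert 2: 2 bumps 3 from row 1; 3 starts row 2. P = [[1, 2], [3]].

So P = [[1, 2], [3]].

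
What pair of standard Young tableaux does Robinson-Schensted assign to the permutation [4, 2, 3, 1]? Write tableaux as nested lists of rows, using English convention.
P = [[1, 3], [2], [4]], Q = [[1, 3], [2], [4]]

Insert each entry of the permutation into P by Schensted row insertion, recording in Q the position of each new cell.

Insert 4: appended to row 1. P = [[4]].
Insert 2: 2 bumps 4 from row 1; 4 starts row 2. P = [[2], [4]].
Insert 3: appended to row 1. P = [[2, 3], [4]].
Insert 1: 1 bumps 2 from row 1; 2 bumps 4 from row 2; 4 starts row 3. P = [[1, 3], [2], [4]].

So P = [[1, 3], [2], [4]], Q = [[1, 3], [2], [4]].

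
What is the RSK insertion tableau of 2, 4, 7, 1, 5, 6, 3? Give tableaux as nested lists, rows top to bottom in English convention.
P = [[1, 3, 5, 6], [2, 4], [7]]

After inserting 2: P = [[2]].
After inserting 4: P = [[2, 4]].
After inserting 7: P = [[2, 4, 7]].
After inserting 1: P = [[1, 4, 7], [2]].
After inserting 5: P = [[1, 4, 5], [2, 7]].
After inserting 6: P = [[1, 4, 5, 6], [2, 7]].
After inserting 3: P = [[1, 3, 5, 6], [2, 4], [7]].

So P = [[1, 3, 5, 6], [2, 4], [7]].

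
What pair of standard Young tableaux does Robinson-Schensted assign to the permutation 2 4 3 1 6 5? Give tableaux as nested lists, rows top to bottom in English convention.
Insert each entry of the permutation into P by Schensted row insertion, recording in Q the position of each new cell.

Insert 2: appended to row 1. P = [[2]].
Insert 4: appended to row 1. P = [[2, 4]].
Insert 3: 3 bumps 4 from row 1; 4 starts row 2. P = [[2, 3], [4]].
Insert 1: 1 bumps 2 from row 1; 2 bumps 4 from row 2; 4 starts row 3. P = [[1, 3], [2], [4]].
Insert 6: appended to row 1. P = [[1, 3, 6], [2], [4]].
Insert 5: 5 bumps 6 from row 1; 6 appends to row 2. P = [[1, 3, 5], [2, 6], [4]].

So P = [[1, 3, 5], [2, 6], [4]], Q = [[1, 2, 5], [3, 6], [4]].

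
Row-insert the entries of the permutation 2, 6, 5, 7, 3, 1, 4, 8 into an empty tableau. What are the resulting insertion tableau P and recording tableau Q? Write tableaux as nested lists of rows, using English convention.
Insert each entry of the permutation into P by Schensted row insertion, recording in Q the position of each new cell.

Insert 2: appended to row 1. P = [[2]].
Insert 6: appended to row 1. P = [[2, 6]].
Insert 5: 5 bumps 6 from row 1; 6 starts row 2. P = [[2, 5], [6]].
Insert 7: appended to row 1. P = [[2, 5, 7], [6]].
Insert 3: 3 bumps 5 from row 1; 5 bumps 6 from row 2; 6 starts row 3. P = [[2, 3, 7], [5], [6]].
Insert 1: 1 bumps 2 from row 1; 2 bumps 5 from row 2; 5 bumps 6 from row 3; 6 starts row 4. P = [[1, 3, 7], [2], [5], [6]].
Insert 4: 4 bumps 7 from row 1; 7 appends to row 2. P = [[1, 3, 4], [2, 7], [5], [6]].
Insert 8: appended to row 1. P = [[1, 3, 4, 8], [2, 7], [5], [6]].

So P = [[1, 3, 4, 8], [2, 7], [5], [6]], Q = [[1, 2, 4, 8], [3, 7], [5], [6]].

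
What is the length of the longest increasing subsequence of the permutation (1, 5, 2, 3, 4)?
4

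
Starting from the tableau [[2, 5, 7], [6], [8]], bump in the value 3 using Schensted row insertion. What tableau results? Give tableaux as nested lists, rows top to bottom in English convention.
[[2, 3, 7], [5], [6], [8]]

In row 1, 3 replaces 5 (the leftmost entry greater than 3); 5 is bumped to row 2. In row 2, 5 replaces 6 (the leftmost entry greater than 5); 6 is bumped to row 3. In row 3, 6 replaces 8 (the leftmost entry greater than 6); 8 is bumped to row 4. 8 starts a new row 4. The new tableau is [[2, 3, 7], [5], [6], [8]].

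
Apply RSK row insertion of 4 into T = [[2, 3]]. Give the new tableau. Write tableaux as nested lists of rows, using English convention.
[[2, 3, 4]]

4 is larger than every entry of row 1, so it is appended to row 1. The new tableau is [[2, 3, 4]].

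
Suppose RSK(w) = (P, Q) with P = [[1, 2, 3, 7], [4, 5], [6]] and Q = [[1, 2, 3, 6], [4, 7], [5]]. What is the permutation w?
Reverse the RSK construction: for i from n down to 1, find the cell of Q containing i, remove the entry at that cell from P, and reverse-bump it up through P; the value ejected from row 1 is w(i).

Step i=7: Q has 7 at row 2, column 2; remove 5 from row 2 of P and reverse-bump: 5 enters row 1 and ejects 3. So w(7) = 3. P is now [[1, 2, 5, 7], [4], [6]].
Step i=6: Q has 6 at row 1, column 4; remove that cell from P, ejecting 7. So w(6) = 7. P is now [[1, 2, 5], [4], [6]].
Step i=5: Q has 5 at row 3, column 1; remove 6 from row 3 of P and reverse-bump: 6 enters row 2 and ejects 4; 4 enters row 1 and ejects 2. So w(5) = 2. P is now [[1, 4, 5], [6]].
Step i=4: Q has 4 at row 2, column 1; remove 6 from row 2 of P and reverse-bump: 6 enters row 1 and ejects 5. So w(4) = 5. P is now [[1, 4, 6]].
Step i=3: Q has 3 at row 1, column 3; remove that cell from P, ejecting 6. So w(3) = 6. P is now [[1, 4]].
Step i=2: Q has 2 at row 1, column 2; remove that cell from P, ejecting 4. So w(2) = 4. P is now [[1]].
Step i=1: Q has 1 at row 1, column 1; remove that cell from P, ejecting 1. So w(1) = 1. P is now [].

So w = 1 4 6 5 2 7 3.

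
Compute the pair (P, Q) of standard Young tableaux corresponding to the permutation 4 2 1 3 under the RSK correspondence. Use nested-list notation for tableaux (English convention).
Insert each entry of the permutation into P by Schensted row insertion, recording in Q the position of each new cell.

Insert 4: appended to row 1. P = [[4]].
Insert 2: 2 bumps 4 from row 1; 4 starts row 2. P = [[2], [4]].
Insert 1: 1 bumps 2 from row 1; 2 bumps 4 from row 2; 4 starts row 3. P = [[1], [2], [4]].
Insert 3: appended to row 1. P = [[1, 3], [2], [4]].

So P = [[1, 3], [2], [4]], Q = [[1, 4], [2], [3]].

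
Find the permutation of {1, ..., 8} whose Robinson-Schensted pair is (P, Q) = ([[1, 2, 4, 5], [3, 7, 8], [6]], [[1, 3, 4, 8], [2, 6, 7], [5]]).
Reverse the RSK construction: for i from n down to 1, find the cell of Q containing i, remove the entry at that cell from P, and reverse-bump it up through P; the value ejected from row 1 is w(i).

Step i=8: Q has 8 at row 1, column 4; remove that cell from P, ejecting 5. So w(8) = 5. P is now [[1, 2, 4], [3, 7, 8], [6]].
Step i=7: Q has 7 at row 2, column 3; remove 8 from row 2 of P and reverse-bump: 8 enters row 1 and ejects 4. So w(7) = 4. P is now [[1, 2, 8], [3, 7], [6]].
Step i=6: Q has 6 at row 2, column 2; remove 7 from row 2 of P and reverse-bump: 7 enters row 1 and ejects 2. So w(6) = 2. P is now [[1, 7, 8], [3], [6]].
Step i=5: Q has 5 at row 3, column 1; remove 6 from row 3 of P and reverse-bump: 6 enters row 2 and ejects 3; 3 enters row 1 and ejects 1. So w(5) = 1. P is now [[3, 7, 8], [6]].
Step i=4: Q has 4 at row 1, column 3; remove that cell from P, ejecting 8. So w(4) = 8. P is now [[3, 7], [6]].
Step i=3: Q has 3 at row 1, column 2; remove that cell from P, ejecting 7. So w(3) = 7. P is now [[3], [6]].
Step i=2: Q has 2 at row 2, column 1; remove 6 from row 2 of P and reverse-bump: 6 enters row 1 and ejects 3. So w(2) = 3. P is now [[6]].
Step i=1: Q has 1 at row 1, column 1; remove that cell from P, ejecting 6. So w(1) = 6. P is now [].

So w = 6 3 7 8 1 2 4 5.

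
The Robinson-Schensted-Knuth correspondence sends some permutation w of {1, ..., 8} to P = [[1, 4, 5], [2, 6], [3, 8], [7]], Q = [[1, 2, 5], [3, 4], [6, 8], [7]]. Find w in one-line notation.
Reverse RSK: for i = n, n-1, ..., 1, locate i in Q, remove the corresponding corner cell from P, and reverse-bump its entry up through P; the value ejected from row 1 is w(i).

So w = 7 8 3 4 6 2 1 5.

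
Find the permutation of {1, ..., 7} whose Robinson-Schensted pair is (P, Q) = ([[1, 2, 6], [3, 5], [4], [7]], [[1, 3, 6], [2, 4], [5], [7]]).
4 1 7 5 3 6 2

Reverse the RSK construction: for i from n down to 1, find the cell of Q containing i, remove the entry at that cell from P, and reverse-bump it up through P; the value ejected from row 1 is w(i).

Step i=7: Q has 7 at row 4, column 1; remove 7 from row 4 of P and reverse-bump: 7 enters row 3 and ejects 4; 4 enters row 2 and ejects 3; 3 enters row 1 and ejects 2. So w(7) = 2. P is now [[1, 3, 6], [4, 5], [7]].
Step i=6: Q has 6 at row 1, column 3; remove that cell from P, ejecting 6. So w(6) = 6. P is now [[1, 3], [4, 5], [7]].
Step i=5: Q has 5 at row 3, column 1; remove 7 from row 3 of P and reverse-bump: 7 enters row 2 and ejects 5; 5 enters row 1 and ejects 3. So w(5) = 3. P is now [[1, 5], [4, 7]].
Step i=4: Q has 4 at row 2, column 2; remove 7 from row 2 of P and reverse-bump: 7 enters row 1 and ejects 5. So w(4) = 5. P is now [[1, 7], [4]].
Step i=3: Q has 3 at row 1, column 2; remove that cell from P, ejecting 7. So w(3) = 7. P is now [[1], [4]].
Step i=2: Q has 2 at row 2, column 1; remove 4 from row 2 of P and reverse-bump: 4 enters row 1 and ejects 1. So w(2) = 1. P is now [[4]].
Step i=1: Q has 1 at row 1, column 1; remove that cell from P, ejecting 4. So w(1) = 4. P is now [].

So w = 4 1 7 5 3 6 2.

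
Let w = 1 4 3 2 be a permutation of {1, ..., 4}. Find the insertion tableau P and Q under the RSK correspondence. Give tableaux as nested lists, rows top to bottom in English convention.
P = [[1, 2], [3], [4]], Q = [[1, 2], [3], [4]]

Insert each entry of the permutation into P by Schensted row insertion, recording in Q the position of each new cell.

After inserting 1: P = [[1]].
After inserting 4: P = [[1, 4]].
After inserting 3: P = [[1, 3], [4]].
After inserting 2: P = [[1, 2], [3], [4]].

So P = [[1, 2], [3], [4]], Q = [[1, 2], [3], [4]].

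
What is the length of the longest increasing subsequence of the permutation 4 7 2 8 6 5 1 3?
3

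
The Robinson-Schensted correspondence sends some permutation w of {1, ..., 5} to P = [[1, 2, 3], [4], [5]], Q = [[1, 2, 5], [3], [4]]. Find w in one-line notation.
Reverse the RSK construction: for i from n down to 1, find the cell of Q containing i, remove the entry at that cell from P, and reverse-bump it up through P; the value ejected from row 1 is w(i).

Step i=5: Q has 5 at row 1, column 3; remove that cell from P, ejecting 3. So w(5) = 3. P is now [[1, 2], [4], [5]].
Step i=4: Q has 4 at row 3, column 1; remove 5 from row 3 of P and reverse-bump: 5 enters row 2 and ejects 4; 4 enters row 1 and ejects 2. So w(4) = 2. P is now [[1, 4], [5]].
Step i=3: Q has 3 at row 2, column 1; remove 5 from row 2 of P and reverse-bump: 5 enters row 1 and ejects 4. So w(3) = 4. P is now [[1, 5]].
Step i=2: Q has 2 at row 1, column 2; remove that cell from P, ejecting 5. So w(2) = 5. P is now [[1]].
Step i=1: Q has 1 at row 1, column 1; remove that cell from P, ejecting 1. So w(1) = 1. P is now [].

So w = 1 5 4 2 3.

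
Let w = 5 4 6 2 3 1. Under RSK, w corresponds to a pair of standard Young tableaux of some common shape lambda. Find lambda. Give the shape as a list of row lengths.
[2, 2, 1, 1]

Row-insert each entry into an empty tableau.

After inserting 5: P = [[5]].
After inserting 4: P = [[4], [5]].
After inserting 6: P = [[4, 6], [5]].
After inserting 2: P = [[2, 6], [4], [5]].
After inserting 3: P = [[2, 3], [4, 6], [5]].
After inserting 1: P = [[1, 3], [2, 6], [4], [5]].

The final insertion tableau P = [[1, 3], [2, 6], [4], [5]] has shape [2, 2, 1, 1].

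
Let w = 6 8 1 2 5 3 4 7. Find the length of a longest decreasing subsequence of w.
3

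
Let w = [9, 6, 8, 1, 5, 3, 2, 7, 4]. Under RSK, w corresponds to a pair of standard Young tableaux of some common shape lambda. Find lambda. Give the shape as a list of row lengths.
Row-insert each entry into an empty tableau.

After inserting 9: P = [[9]].
After inserting 6: P = [[6], [9]].
After inserting 8: P = [[6, 8], [9]].
After inserting 1: P = [[1, 8], [6], [9]].
After inserting 5: P = [[1, 5], [6, 8], [9]].
After inserting 3: P = [[1, 3], [5, 8], [6], [9]].
After inserting 2: P = [[1, 2], [3, 8], [5], [6], [9]].
After inserting 7: P = [[1, 2, 7], [3, 8], [5], [6], [9]].
After inserting 4: P = [[1, 2, 4], [3, 7], [5, 8], [6], [9]].

The final insertion tableau P = [[1, 2, 4], [3, 7], [5, 8], [6], [9]] has shape [3, 2, 2, 1, 1].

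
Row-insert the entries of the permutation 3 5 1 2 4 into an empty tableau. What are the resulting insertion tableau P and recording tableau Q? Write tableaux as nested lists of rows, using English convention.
Insert each entry of the permutation into P by Schensted row insertion, recording in Q the position of each new cell.

Insert 3: appended to row 1. P = [[3]].
Insert 5: appended to row 1. P = [[3, 5]].
Insert 1: 1 bumps 3 from row 1; 3 starts row 2. P = [[1, 5], [3]].
Insert 2: 2 bumps 5 from row 1; 5 appends to row 2. P = [[1, 2], [3, 5]].
Insert 4: appended to row 1. P = [[1, 2, 4], [3, 5]].

So P = [[1, 2, 4], [3, 5]], Q = [[1, 2, 5], [3, 4]].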